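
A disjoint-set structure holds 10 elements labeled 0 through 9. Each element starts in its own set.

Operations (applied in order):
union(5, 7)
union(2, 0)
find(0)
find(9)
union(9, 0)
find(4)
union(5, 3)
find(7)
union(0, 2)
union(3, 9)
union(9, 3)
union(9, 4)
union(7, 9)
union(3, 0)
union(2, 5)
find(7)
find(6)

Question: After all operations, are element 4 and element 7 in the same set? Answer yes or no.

Step 1: union(5, 7) -> merged; set of 5 now {5, 7}
Step 2: union(2, 0) -> merged; set of 2 now {0, 2}
Step 3: find(0) -> no change; set of 0 is {0, 2}
Step 4: find(9) -> no change; set of 9 is {9}
Step 5: union(9, 0) -> merged; set of 9 now {0, 2, 9}
Step 6: find(4) -> no change; set of 4 is {4}
Step 7: union(5, 3) -> merged; set of 5 now {3, 5, 7}
Step 8: find(7) -> no change; set of 7 is {3, 5, 7}
Step 9: union(0, 2) -> already same set; set of 0 now {0, 2, 9}
Step 10: union(3, 9) -> merged; set of 3 now {0, 2, 3, 5, 7, 9}
Step 11: union(9, 3) -> already same set; set of 9 now {0, 2, 3, 5, 7, 9}
Step 12: union(9, 4) -> merged; set of 9 now {0, 2, 3, 4, 5, 7, 9}
Step 13: union(7, 9) -> already same set; set of 7 now {0, 2, 3, 4, 5, 7, 9}
Step 14: union(3, 0) -> already same set; set of 3 now {0, 2, 3, 4, 5, 7, 9}
Step 15: union(2, 5) -> already same set; set of 2 now {0, 2, 3, 4, 5, 7, 9}
Step 16: find(7) -> no change; set of 7 is {0, 2, 3, 4, 5, 7, 9}
Step 17: find(6) -> no change; set of 6 is {6}
Set of 4: {0, 2, 3, 4, 5, 7, 9}; 7 is a member.

Answer: yes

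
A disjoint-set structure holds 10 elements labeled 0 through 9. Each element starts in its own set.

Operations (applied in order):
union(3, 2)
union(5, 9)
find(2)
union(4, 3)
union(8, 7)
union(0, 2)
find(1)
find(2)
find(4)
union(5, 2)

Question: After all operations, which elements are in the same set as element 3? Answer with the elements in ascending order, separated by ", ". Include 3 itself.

Step 1: union(3, 2) -> merged; set of 3 now {2, 3}
Step 2: union(5, 9) -> merged; set of 5 now {5, 9}
Step 3: find(2) -> no change; set of 2 is {2, 3}
Step 4: union(4, 3) -> merged; set of 4 now {2, 3, 4}
Step 5: union(8, 7) -> merged; set of 8 now {7, 8}
Step 6: union(0, 2) -> merged; set of 0 now {0, 2, 3, 4}
Step 7: find(1) -> no change; set of 1 is {1}
Step 8: find(2) -> no change; set of 2 is {0, 2, 3, 4}
Step 9: find(4) -> no change; set of 4 is {0, 2, 3, 4}
Step 10: union(5, 2) -> merged; set of 5 now {0, 2, 3, 4, 5, 9}
Component of 3: {0, 2, 3, 4, 5, 9}

Answer: 0, 2, 3, 4, 5, 9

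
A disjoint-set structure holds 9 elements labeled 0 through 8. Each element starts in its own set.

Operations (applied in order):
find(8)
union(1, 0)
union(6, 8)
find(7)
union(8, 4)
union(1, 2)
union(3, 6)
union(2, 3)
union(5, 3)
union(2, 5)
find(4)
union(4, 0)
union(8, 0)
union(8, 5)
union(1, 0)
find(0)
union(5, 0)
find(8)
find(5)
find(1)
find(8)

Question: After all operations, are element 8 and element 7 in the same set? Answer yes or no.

Answer: no

Derivation:
Step 1: find(8) -> no change; set of 8 is {8}
Step 2: union(1, 0) -> merged; set of 1 now {0, 1}
Step 3: union(6, 8) -> merged; set of 6 now {6, 8}
Step 4: find(7) -> no change; set of 7 is {7}
Step 5: union(8, 4) -> merged; set of 8 now {4, 6, 8}
Step 6: union(1, 2) -> merged; set of 1 now {0, 1, 2}
Step 7: union(3, 6) -> merged; set of 3 now {3, 4, 6, 8}
Step 8: union(2, 3) -> merged; set of 2 now {0, 1, 2, 3, 4, 6, 8}
Step 9: union(5, 3) -> merged; set of 5 now {0, 1, 2, 3, 4, 5, 6, 8}
Step 10: union(2, 5) -> already same set; set of 2 now {0, 1, 2, 3, 4, 5, 6, 8}
Step 11: find(4) -> no change; set of 4 is {0, 1, 2, 3, 4, 5, 6, 8}
Step 12: union(4, 0) -> already same set; set of 4 now {0, 1, 2, 3, 4, 5, 6, 8}
Step 13: union(8, 0) -> already same set; set of 8 now {0, 1, 2, 3, 4, 5, 6, 8}
Step 14: union(8, 5) -> already same set; set of 8 now {0, 1, 2, 3, 4, 5, 6, 8}
Step 15: union(1, 0) -> already same set; set of 1 now {0, 1, 2, 3, 4, 5, 6, 8}
Step 16: find(0) -> no change; set of 0 is {0, 1, 2, 3, 4, 5, 6, 8}
Step 17: union(5, 0) -> already same set; set of 5 now {0, 1, 2, 3, 4, 5, 6, 8}
Step 18: find(8) -> no change; set of 8 is {0, 1, 2, 3, 4, 5, 6, 8}
Step 19: find(5) -> no change; set of 5 is {0, 1, 2, 3, 4, 5, 6, 8}
Step 20: find(1) -> no change; set of 1 is {0, 1, 2, 3, 4, 5, 6, 8}
Step 21: find(8) -> no change; set of 8 is {0, 1, 2, 3, 4, 5, 6, 8}
Set of 8: {0, 1, 2, 3, 4, 5, 6, 8}; 7 is not a member.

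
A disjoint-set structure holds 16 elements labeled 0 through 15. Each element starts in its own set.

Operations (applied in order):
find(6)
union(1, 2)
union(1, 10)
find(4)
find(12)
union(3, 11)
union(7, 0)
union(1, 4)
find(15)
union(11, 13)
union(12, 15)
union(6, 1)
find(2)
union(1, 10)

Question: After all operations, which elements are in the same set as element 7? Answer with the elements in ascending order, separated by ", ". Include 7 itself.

Step 1: find(6) -> no change; set of 6 is {6}
Step 2: union(1, 2) -> merged; set of 1 now {1, 2}
Step 3: union(1, 10) -> merged; set of 1 now {1, 2, 10}
Step 4: find(4) -> no change; set of 4 is {4}
Step 5: find(12) -> no change; set of 12 is {12}
Step 6: union(3, 11) -> merged; set of 3 now {3, 11}
Step 7: union(7, 0) -> merged; set of 7 now {0, 7}
Step 8: union(1, 4) -> merged; set of 1 now {1, 2, 4, 10}
Step 9: find(15) -> no change; set of 15 is {15}
Step 10: union(11, 13) -> merged; set of 11 now {3, 11, 13}
Step 11: union(12, 15) -> merged; set of 12 now {12, 15}
Step 12: union(6, 1) -> merged; set of 6 now {1, 2, 4, 6, 10}
Step 13: find(2) -> no change; set of 2 is {1, 2, 4, 6, 10}
Step 14: union(1, 10) -> already same set; set of 1 now {1, 2, 4, 6, 10}
Component of 7: {0, 7}

Answer: 0, 7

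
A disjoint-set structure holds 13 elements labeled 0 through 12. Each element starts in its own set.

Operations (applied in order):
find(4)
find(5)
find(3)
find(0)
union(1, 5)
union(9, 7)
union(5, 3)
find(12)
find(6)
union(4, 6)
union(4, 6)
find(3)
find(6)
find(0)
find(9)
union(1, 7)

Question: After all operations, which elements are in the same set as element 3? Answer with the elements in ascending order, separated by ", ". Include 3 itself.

Step 1: find(4) -> no change; set of 4 is {4}
Step 2: find(5) -> no change; set of 5 is {5}
Step 3: find(3) -> no change; set of 3 is {3}
Step 4: find(0) -> no change; set of 0 is {0}
Step 5: union(1, 5) -> merged; set of 1 now {1, 5}
Step 6: union(9, 7) -> merged; set of 9 now {7, 9}
Step 7: union(5, 3) -> merged; set of 5 now {1, 3, 5}
Step 8: find(12) -> no change; set of 12 is {12}
Step 9: find(6) -> no change; set of 6 is {6}
Step 10: union(4, 6) -> merged; set of 4 now {4, 6}
Step 11: union(4, 6) -> already same set; set of 4 now {4, 6}
Step 12: find(3) -> no change; set of 3 is {1, 3, 5}
Step 13: find(6) -> no change; set of 6 is {4, 6}
Step 14: find(0) -> no change; set of 0 is {0}
Step 15: find(9) -> no change; set of 9 is {7, 9}
Step 16: union(1, 7) -> merged; set of 1 now {1, 3, 5, 7, 9}
Component of 3: {1, 3, 5, 7, 9}

Answer: 1, 3, 5, 7, 9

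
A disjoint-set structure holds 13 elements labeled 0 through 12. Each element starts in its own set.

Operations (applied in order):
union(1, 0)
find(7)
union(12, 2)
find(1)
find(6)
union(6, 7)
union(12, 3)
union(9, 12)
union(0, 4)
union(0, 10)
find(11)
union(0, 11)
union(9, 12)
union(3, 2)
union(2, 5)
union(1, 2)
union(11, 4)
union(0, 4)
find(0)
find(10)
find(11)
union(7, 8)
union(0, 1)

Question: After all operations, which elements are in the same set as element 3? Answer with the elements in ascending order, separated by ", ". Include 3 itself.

Answer: 0, 1, 2, 3, 4, 5, 9, 10, 11, 12

Derivation:
Step 1: union(1, 0) -> merged; set of 1 now {0, 1}
Step 2: find(7) -> no change; set of 7 is {7}
Step 3: union(12, 2) -> merged; set of 12 now {2, 12}
Step 4: find(1) -> no change; set of 1 is {0, 1}
Step 5: find(6) -> no change; set of 6 is {6}
Step 6: union(6, 7) -> merged; set of 6 now {6, 7}
Step 7: union(12, 3) -> merged; set of 12 now {2, 3, 12}
Step 8: union(9, 12) -> merged; set of 9 now {2, 3, 9, 12}
Step 9: union(0, 4) -> merged; set of 0 now {0, 1, 4}
Step 10: union(0, 10) -> merged; set of 0 now {0, 1, 4, 10}
Step 11: find(11) -> no change; set of 11 is {11}
Step 12: union(0, 11) -> merged; set of 0 now {0, 1, 4, 10, 11}
Step 13: union(9, 12) -> already same set; set of 9 now {2, 3, 9, 12}
Step 14: union(3, 2) -> already same set; set of 3 now {2, 3, 9, 12}
Step 15: union(2, 5) -> merged; set of 2 now {2, 3, 5, 9, 12}
Step 16: union(1, 2) -> merged; set of 1 now {0, 1, 2, 3, 4, 5, 9, 10, 11, 12}
Step 17: union(11, 4) -> already same set; set of 11 now {0, 1, 2, 3, 4, 5, 9, 10, 11, 12}
Step 18: union(0, 4) -> already same set; set of 0 now {0, 1, 2, 3, 4, 5, 9, 10, 11, 12}
Step 19: find(0) -> no change; set of 0 is {0, 1, 2, 3, 4, 5, 9, 10, 11, 12}
Step 20: find(10) -> no change; set of 10 is {0, 1, 2, 3, 4, 5, 9, 10, 11, 12}
Step 21: find(11) -> no change; set of 11 is {0, 1, 2, 3, 4, 5, 9, 10, 11, 12}
Step 22: union(7, 8) -> merged; set of 7 now {6, 7, 8}
Step 23: union(0, 1) -> already same set; set of 0 now {0, 1, 2, 3, 4, 5, 9, 10, 11, 12}
Component of 3: {0, 1, 2, 3, 4, 5, 9, 10, 11, 12}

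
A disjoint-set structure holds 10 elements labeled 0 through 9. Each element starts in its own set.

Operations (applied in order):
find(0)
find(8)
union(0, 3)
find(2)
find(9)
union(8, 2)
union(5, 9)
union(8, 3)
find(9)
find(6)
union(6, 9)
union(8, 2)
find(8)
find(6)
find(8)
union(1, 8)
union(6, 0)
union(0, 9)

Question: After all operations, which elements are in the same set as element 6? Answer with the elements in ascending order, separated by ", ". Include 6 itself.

Step 1: find(0) -> no change; set of 0 is {0}
Step 2: find(8) -> no change; set of 8 is {8}
Step 3: union(0, 3) -> merged; set of 0 now {0, 3}
Step 4: find(2) -> no change; set of 2 is {2}
Step 5: find(9) -> no change; set of 9 is {9}
Step 6: union(8, 2) -> merged; set of 8 now {2, 8}
Step 7: union(5, 9) -> merged; set of 5 now {5, 9}
Step 8: union(8, 3) -> merged; set of 8 now {0, 2, 3, 8}
Step 9: find(9) -> no change; set of 9 is {5, 9}
Step 10: find(6) -> no change; set of 6 is {6}
Step 11: union(6, 9) -> merged; set of 6 now {5, 6, 9}
Step 12: union(8, 2) -> already same set; set of 8 now {0, 2, 3, 8}
Step 13: find(8) -> no change; set of 8 is {0, 2, 3, 8}
Step 14: find(6) -> no change; set of 6 is {5, 6, 9}
Step 15: find(8) -> no change; set of 8 is {0, 2, 3, 8}
Step 16: union(1, 8) -> merged; set of 1 now {0, 1, 2, 3, 8}
Step 17: union(6, 0) -> merged; set of 6 now {0, 1, 2, 3, 5, 6, 8, 9}
Step 18: union(0, 9) -> already same set; set of 0 now {0, 1, 2, 3, 5, 6, 8, 9}
Component of 6: {0, 1, 2, 3, 5, 6, 8, 9}

Answer: 0, 1, 2, 3, 5, 6, 8, 9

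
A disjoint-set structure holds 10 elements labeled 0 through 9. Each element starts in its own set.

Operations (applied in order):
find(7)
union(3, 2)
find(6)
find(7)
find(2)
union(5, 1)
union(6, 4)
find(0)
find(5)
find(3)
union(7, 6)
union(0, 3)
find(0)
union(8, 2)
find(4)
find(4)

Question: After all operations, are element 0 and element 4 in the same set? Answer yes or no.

Step 1: find(7) -> no change; set of 7 is {7}
Step 2: union(3, 2) -> merged; set of 3 now {2, 3}
Step 3: find(6) -> no change; set of 6 is {6}
Step 4: find(7) -> no change; set of 7 is {7}
Step 5: find(2) -> no change; set of 2 is {2, 3}
Step 6: union(5, 1) -> merged; set of 5 now {1, 5}
Step 7: union(6, 4) -> merged; set of 6 now {4, 6}
Step 8: find(0) -> no change; set of 0 is {0}
Step 9: find(5) -> no change; set of 5 is {1, 5}
Step 10: find(3) -> no change; set of 3 is {2, 3}
Step 11: union(7, 6) -> merged; set of 7 now {4, 6, 7}
Step 12: union(0, 3) -> merged; set of 0 now {0, 2, 3}
Step 13: find(0) -> no change; set of 0 is {0, 2, 3}
Step 14: union(8, 2) -> merged; set of 8 now {0, 2, 3, 8}
Step 15: find(4) -> no change; set of 4 is {4, 6, 7}
Step 16: find(4) -> no change; set of 4 is {4, 6, 7}
Set of 0: {0, 2, 3, 8}; 4 is not a member.

Answer: no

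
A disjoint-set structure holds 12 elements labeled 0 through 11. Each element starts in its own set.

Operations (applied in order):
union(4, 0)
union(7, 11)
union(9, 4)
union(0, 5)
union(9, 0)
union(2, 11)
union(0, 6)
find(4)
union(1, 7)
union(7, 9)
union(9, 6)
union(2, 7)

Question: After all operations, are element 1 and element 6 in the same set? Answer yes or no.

Step 1: union(4, 0) -> merged; set of 4 now {0, 4}
Step 2: union(7, 11) -> merged; set of 7 now {7, 11}
Step 3: union(9, 4) -> merged; set of 9 now {0, 4, 9}
Step 4: union(0, 5) -> merged; set of 0 now {0, 4, 5, 9}
Step 5: union(9, 0) -> already same set; set of 9 now {0, 4, 5, 9}
Step 6: union(2, 11) -> merged; set of 2 now {2, 7, 11}
Step 7: union(0, 6) -> merged; set of 0 now {0, 4, 5, 6, 9}
Step 8: find(4) -> no change; set of 4 is {0, 4, 5, 6, 9}
Step 9: union(1, 7) -> merged; set of 1 now {1, 2, 7, 11}
Step 10: union(7, 9) -> merged; set of 7 now {0, 1, 2, 4, 5, 6, 7, 9, 11}
Step 11: union(9, 6) -> already same set; set of 9 now {0, 1, 2, 4, 5, 6, 7, 9, 11}
Step 12: union(2, 7) -> already same set; set of 2 now {0, 1, 2, 4, 5, 6, 7, 9, 11}
Set of 1: {0, 1, 2, 4, 5, 6, 7, 9, 11}; 6 is a member.

Answer: yes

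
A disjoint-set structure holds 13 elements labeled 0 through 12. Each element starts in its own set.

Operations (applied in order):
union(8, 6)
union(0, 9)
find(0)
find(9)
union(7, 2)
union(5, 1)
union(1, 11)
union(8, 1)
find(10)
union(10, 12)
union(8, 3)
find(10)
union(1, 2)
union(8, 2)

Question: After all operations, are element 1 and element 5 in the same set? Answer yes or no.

Step 1: union(8, 6) -> merged; set of 8 now {6, 8}
Step 2: union(0, 9) -> merged; set of 0 now {0, 9}
Step 3: find(0) -> no change; set of 0 is {0, 9}
Step 4: find(9) -> no change; set of 9 is {0, 9}
Step 5: union(7, 2) -> merged; set of 7 now {2, 7}
Step 6: union(5, 1) -> merged; set of 5 now {1, 5}
Step 7: union(1, 11) -> merged; set of 1 now {1, 5, 11}
Step 8: union(8, 1) -> merged; set of 8 now {1, 5, 6, 8, 11}
Step 9: find(10) -> no change; set of 10 is {10}
Step 10: union(10, 12) -> merged; set of 10 now {10, 12}
Step 11: union(8, 3) -> merged; set of 8 now {1, 3, 5, 6, 8, 11}
Step 12: find(10) -> no change; set of 10 is {10, 12}
Step 13: union(1, 2) -> merged; set of 1 now {1, 2, 3, 5, 6, 7, 8, 11}
Step 14: union(8, 2) -> already same set; set of 8 now {1, 2, 3, 5, 6, 7, 8, 11}
Set of 1: {1, 2, 3, 5, 6, 7, 8, 11}; 5 is a member.

Answer: yes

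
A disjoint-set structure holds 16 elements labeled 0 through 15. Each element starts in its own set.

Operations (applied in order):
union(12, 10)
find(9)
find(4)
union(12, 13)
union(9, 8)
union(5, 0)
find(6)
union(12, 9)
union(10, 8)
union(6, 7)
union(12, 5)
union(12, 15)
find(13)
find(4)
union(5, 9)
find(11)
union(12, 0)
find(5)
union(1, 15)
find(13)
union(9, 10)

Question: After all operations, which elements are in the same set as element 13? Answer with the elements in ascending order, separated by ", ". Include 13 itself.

Answer: 0, 1, 5, 8, 9, 10, 12, 13, 15

Derivation:
Step 1: union(12, 10) -> merged; set of 12 now {10, 12}
Step 2: find(9) -> no change; set of 9 is {9}
Step 3: find(4) -> no change; set of 4 is {4}
Step 4: union(12, 13) -> merged; set of 12 now {10, 12, 13}
Step 5: union(9, 8) -> merged; set of 9 now {8, 9}
Step 6: union(5, 0) -> merged; set of 5 now {0, 5}
Step 7: find(6) -> no change; set of 6 is {6}
Step 8: union(12, 9) -> merged; set of 12 now {8, 9, 10, 12, 13}
Step 9: union(10, 8) -> already same set; set of 10 now {8, 9, 10, 12, 13}
Step 10: union(6, 7) -> merged; set of 6 now {6, 7}
Step 11: union(12, 5) -> merged; set of 12 now {0, 5, 8, 9, 10, 12, 13}
Step 12: union(12, 15) -> merged; set of 12 now {0, 5, 8, 9, 10, 12, 13, 15}
Step 13: find(13) -> no change; set of 13 is {0, 5, 8, 9, 10, 12, 13, 15}
Step 14: find(4) -> no change; set of 4 is {4}
Step 15: union(5, 9) -> already same set; set of 5 now {0, 5, 8, 9, 10, 12, 13, 15}
Step 16: find(11) -> no change; set of 11 is {11}
Step 17: union(12, 0) -> already same set; set of 12 now {0, 5, 8, 9, 10, 12, 13, 15}
Step 18: find(5) -> no change; set of 5 is {0, 5, 8, 9, 10, 12, 13, 15}
Step 19: union(1, 15) -> merged; set of 1 now {0, 1, 5, 8, 9, 10, 12, 13, 15}
Step 20: find(13) -> no change; set of 13 is {0, 1, 5, 8, 9, 10, 12, 13, 15}
Step 21: union(9, 10) -> already same set; set of 9 now {0, 1, 5, 8, 9, 10, 12, 13, 15}
Component of 13: {0, 1, 5, 8, 9, 10, 12, 13, 15}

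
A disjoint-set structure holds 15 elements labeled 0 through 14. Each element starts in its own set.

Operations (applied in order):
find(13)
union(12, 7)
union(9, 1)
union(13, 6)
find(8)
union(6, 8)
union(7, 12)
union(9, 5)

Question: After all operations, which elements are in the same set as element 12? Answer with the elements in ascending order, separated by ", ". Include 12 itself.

Step 1: find(13) -> no change; set of 13 is {13}
Step 2: union(12, 7) -> merged; set of 12 now {7, 12}
Step 3: union(9, 1) -> merged; set of 9 now {1, 9}
Step 4: union(13, 6) -> merged; set of 13 now {6, 13}
Step 5: find(8) -> no change; set of 8 is {8}
Step 6: union(6, 8) -> merged; set of 6 now {6, 8, 13}
Step 7: union(7, 12) -> already same set; set of 7 now {7, 12}
Step 8: union(9, 5) -> merged; set of 9 now {1, 5, 9}
Component of 12: {7, 12}

Answer: 7, 12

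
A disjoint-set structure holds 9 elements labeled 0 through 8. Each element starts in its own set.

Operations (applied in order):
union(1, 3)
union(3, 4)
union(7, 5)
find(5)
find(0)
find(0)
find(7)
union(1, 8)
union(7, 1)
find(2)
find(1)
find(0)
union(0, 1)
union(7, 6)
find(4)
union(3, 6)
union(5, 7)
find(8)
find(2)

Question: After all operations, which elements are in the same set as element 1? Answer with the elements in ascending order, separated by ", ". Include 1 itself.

Step 1: union(1, 3) -> merged; set of 1 now {1, 3}
Step 2: union(3, 4) -> merged; set of 3 now {1, 3, 4}
Step 3: union(7, 5) -> merged; set of 7 now {5, 7}
Step 4: find(5) -> no change; set of 5 is {5, 7}
Step 5: find(0) -> no change; set of 0 is {0}
Step 6: find(0) -> no change; set of 0 is {0}
Step 7: find(7) -> no change; set of 7 is {5, 7}
Step 8: union(1, 8) -> merged; set of 1 now {1, 3, 4, 8}
Step 9: union(7, 1) -> merged; set of 7 now {1, 3, 4, 5, 7, 8}
Step 10: find(2) -> no change; set of 2 is {2}
Step 11: find(1) -> no change; set of 1 is {1, 3, 4, 5, 7, 8}
Step 12: find(0) -> no change; set of 0 is {0}
Step 13: union(0, 1) -> merged; set of 0 now {0, 1, 3, 4, 5, 7, 8}
Step 14: union(7, 6) -> merged; set of 7 now {0, 1, 3, 4, 5, 6, 7, 8}
Step 15: find(4) -> no change; set of 4 is {0, 1, 3, 4, 5, 6, 7, 8}
Step 16: union(3, 6) -> already same set; set of 3 now {0, 1, 3, 4, 5, 6, 7, 8}
Step 17: union(5, 7) -> already same set; set of 5 now {0, 1, 3, 4, 5, 6, 7, 8}
Step 18: find(8) -> no change; set of 8 is {0, 1, 3, 4, 5, 6, 7, 8}
Step 19: find(2) -> no change; set of 2 is {2}
Component of 1: {0, 1, 3, 4, 5, 6, 7, 8}

Answer: 0, 1, 3, 4, 5, 6, 7, 8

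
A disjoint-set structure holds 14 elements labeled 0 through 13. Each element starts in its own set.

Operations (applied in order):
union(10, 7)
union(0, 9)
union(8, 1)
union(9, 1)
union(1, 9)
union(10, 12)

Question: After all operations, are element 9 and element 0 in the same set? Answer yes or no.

Answer: yes

Derivation:
Step 1: union(10, 7) -> merged; set of 10 now {7, 10}
Step 2: union(0, 9) -> merged; set of 0 now {0, 9}
Step 3: union(8, 1) -> merged; set of 8 now {1, 8}
Step 4: union(9, 1) -> merged; set of 9 now {0, 1, 8, 9}
Step 5: union(1, 9) -> already same set; set of 1 now {0, 1, 8, 9}
Step 6: union(10, 12) -> merged; set of 10 now {7, 10, 12}
Set of 9: {0, 1, 8, 9}; 0 is a member.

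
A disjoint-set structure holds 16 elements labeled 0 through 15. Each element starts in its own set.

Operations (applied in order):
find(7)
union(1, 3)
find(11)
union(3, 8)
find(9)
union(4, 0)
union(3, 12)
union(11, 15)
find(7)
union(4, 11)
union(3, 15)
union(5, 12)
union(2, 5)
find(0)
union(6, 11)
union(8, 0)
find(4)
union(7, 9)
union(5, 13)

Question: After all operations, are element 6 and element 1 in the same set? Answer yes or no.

Answer: yes

Derivation:
Step 1: find(7) -> no change; set of 7 is {7}
Step 2: union(1, 3) -> merged; set of 1 now {1, 3}
Step 3: find(11) -> no change; set of 11 is {11}
Step 4: union(3, 8) -> merged; set of 3 now {1, 3, 8}
Step 5: find(9) -> no change; set of 9 is {9}
Step 6: union(4, 0) -> merged; set of 4 now {0, 4}
Step 7: union(3, 12) -> merged; set of 3 now {1, 3, 8, 12}
Step 8: union(11, 15) -> merged; set of 11 now {11, 15}
Step 9: find(7) -> no change; set of 7 is {7}
Step 10: union(4, 11) -> merged; set of 4 now {0, 4, 11, 15}
Step 11: union(3, 15) -> merged; set of 3 now {0, 1, 3, 4, 8, 11, 12, 15}
Step 12: union(5, 12) -> merged; set of 5 now {0, 1, 3, 4, 5, 8, 11, 12, 15}
Step 13: union(2, 5) -> merged; set of 2 now {0, 1, 2, 3, 4, 5, 8, 11, 12, 15}
Step 14: find(0) -> no change; set of 0 is {0, 1, 2, 3, 4, 5, 8, 11, 12, 15}
Step 15: union(6, 11) -> merged; set of 6 now {0, 1, 2, 3, 4, 5, 6, 8, 11, 12, 15}
Step 16: union(8, 0) -> already same set; set of 8 now {0, 1, 2, 3, 4, 5, 6, 8, 11, 12, 15}
Step 17: find(4) -> no change; set of 4 is {0, 1, 2, 3, 4, 5, 6, 8, 11, 12, 15}
Step 18: union(7, 9) -> merged; set of 7 now {7, 9}
Step 19: union(5, 13) -> merged; set of 5 now {0, 1, 2, 3, 4, 5, 6, 8, 11, 12, 13, 15}
Set of 6: {0, 1, 2, 3, 4, 5, 6, 8, 11, 12, 13, 15}; 1 is a member.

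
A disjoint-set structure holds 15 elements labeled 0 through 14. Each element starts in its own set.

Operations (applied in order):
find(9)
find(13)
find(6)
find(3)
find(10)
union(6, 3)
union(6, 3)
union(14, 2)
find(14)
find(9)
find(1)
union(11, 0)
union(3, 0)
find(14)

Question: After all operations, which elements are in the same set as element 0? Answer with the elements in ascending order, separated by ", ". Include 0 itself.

Step 1: find(9) -> no change; set of 9 is {9}
Step 2: find(13) -> no change; set of 13 is {13}
Step 3: find(6) -> no change; set of 6 is {6}
Step 4: find(3) -> no change; set of 3 is {3}
Step 5: find(10) -> no change; set of 10 is {10}
Step 6: union(6, 3) -> merged; set of 6 now {3, 6}
Step 7: union(6, 3) -> already same set; set of 6 now {3, 6}
Step 8: union(14, 2) -> merged; set of 14 now {2, 14}
Step 9: find(14) -> no change; set of 14 is {2, 14}
Step 10: find(9) -> no change; set of 9 is {9}
Step 11: find(1) -> no change; set of 1 is {1}
Step 12: union(11, 0) -> merged; set of 11 now {0, 11}
Step 13: union(3, 0) -> merged; set of 3 now {0, 3, 6, 11}
Step 14: find(14) -> no change; set of 14 is {2, 14}
Component of 0: {0, 3, 6, 11}

Answer: 0, 3, 6, 11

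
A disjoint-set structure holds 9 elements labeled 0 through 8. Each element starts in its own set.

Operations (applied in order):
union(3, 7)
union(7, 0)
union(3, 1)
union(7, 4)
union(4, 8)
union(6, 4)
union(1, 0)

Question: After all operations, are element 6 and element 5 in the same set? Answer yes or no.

Step 1: union(3, 7) -> merged; set of 3 now {3, 7}
Step 2: union(7, 0) -> merged; set of 7 now {0, 3, 7}
Step 3: union(3, 1) -> merged; set of 3 now {0, 1, 3, 7}
Step 4: union(7, 4) -> merged; set of 7 now {0, 1, 3, 4, 7}
Step 5: union(4, 8) -> merged; set of 4 now {0, 1, 3, 4, 7, 8}
Step 6: union(6, 4) -> merged; set of 6 now {0, 1, 3, 4, 6, 7, 8}
Step 7: union(1, 0) -> already same set; set of 1 now {0, 1, 3, 4, 6, 7, 8}
Set of 6: {0, 1, 3, 4, 6, 7, 8}; 5 is not a member.

Answer: no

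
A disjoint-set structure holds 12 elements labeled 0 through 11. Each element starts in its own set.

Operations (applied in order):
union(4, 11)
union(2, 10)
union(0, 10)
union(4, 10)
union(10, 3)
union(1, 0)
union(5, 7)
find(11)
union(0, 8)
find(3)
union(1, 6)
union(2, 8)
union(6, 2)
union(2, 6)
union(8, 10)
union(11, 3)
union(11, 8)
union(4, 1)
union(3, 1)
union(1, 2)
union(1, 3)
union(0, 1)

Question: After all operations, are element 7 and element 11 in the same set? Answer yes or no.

Answer: no

Derivation:
Step 1: union(4, 11) -> merged; set of 4 now {4, 11}
Step 2: union(2, 10) -> merged; set of 2 now {2, 10}
Step 3: union(0, 10) -> merged; set of 0 now {0, 2, 10}
Step 4: union(4, 10) -> merged; set of 4 now {0, 2, 4, 10, 11}
Step 5: union(10, 3) -> merged; set of 10 now {0, 2, 3, 4, 10, 11}
Step 6: union(1, 0) -> merged; set of 1 now {0, 1, 2, 3, 4, 10, 11}
Step 7: union(5, 7) -> merged; set of 5 now {5, 7}
Step 8: find(11) -> no change; set of 11 is {0, 1, 2, 3, 4, 10, 11}
Step 9: union(0, 8) -> merged; set of 0 now {0, 1, 2, 3, 4, 8, 10, 11}
Step 10: find(3) -> no change; set of 3 is {0, 1, 2, 3, 4, 8, 10, 11}
Step 11: union(1, 6) -> merged; set of 1 now {0, 1, 2, 3, 4, 6, 8, 10, 11}
Step 12: union(2, 8) -> already same set; set of 2 now {0, 1, 2, 3, 4, 6, 8, 10, 11}
Step 13: union(6, 2) -> already same set; set of 6 now {0, 1, 2, 3, 4, 6, 8, 10, 11}
Step 14: union(2, 6) -> already same set; set of 2 now {0, 1, 2, 3, 4, 6, 8, 10, 11}
Step 15: union(8, 10) -> already same set; set of 8 now {0, 1, 2, 3, 4, 6, 8, 10, 11}
Step 16: union(11, 3) -> already same set; set of 11 now {0, 1, 2, 3, 4, 6, 8, 10, 11}
Step 17: union(11, 8) -> already same set; set of 11 now {0, 1, 2, 3, 4, 6, 8, 10, 11}
Step 18: union(4, 1) -> already same set; set of 4 now {0, 1, 2, 3, 4, 6, 8, 10, 11}
Step 19: union(3, 1) -> already same set; set of 3 now {0, 1, 2, 3, 4, 6, 8, 10, 11}
Step 20: union(1, 2) -> already same set; set of 1 now {0, 1, 2, 3, 4, 6, 8, 10, 11}
Step 21: union(1, 3) -> already same set; set of 1 now {0, 1, 2, 3, 4, 6, 8, 10, 11}
Step 22: union(0, 1) -> already same set; set of 0 now {0, 1, 2, 3, 4, 6, 8, 10, 11}
Set of 7: {5, 7}; 11 is not a member.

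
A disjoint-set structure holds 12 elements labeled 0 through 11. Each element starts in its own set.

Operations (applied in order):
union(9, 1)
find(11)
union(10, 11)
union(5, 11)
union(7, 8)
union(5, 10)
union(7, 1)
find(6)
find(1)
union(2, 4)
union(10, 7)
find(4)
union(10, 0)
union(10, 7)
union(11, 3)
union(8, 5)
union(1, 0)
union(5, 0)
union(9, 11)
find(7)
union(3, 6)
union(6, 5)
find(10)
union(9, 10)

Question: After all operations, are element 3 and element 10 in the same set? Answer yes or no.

Answer: yes

Derivation:
Step 1: union(9, 1) -> merged; set of 9 now {1, 9}
Step 2: find(11) -> no change; set of 11 is {11}
Step 3: union(10, 11) -> merged; set of 10 now {10, 11}
Step 4: union(5, 11) -> merged; set of 5 now {5, 10, 11}
Step 5: union(7, 8) -> merged; set of 7 now {7, 8}
Step 6: union(5, 10) -> already same set; set of 5 now {5, 10, 11}
Step 7: union(7, 1) -> merged; set of 7 now {1, 7, 8, 9}
Step 8: find(6) -> no change; set of 6 is {6}
Step 9: find(1) -> no change; set of 1 is {1, 7, 8, 9}
Step 10: union(2, 4) -> merged; set of 2 now {2, 4}
Step 11: union(10, 7) -> merged; set of 10 now {1, 5, 7, 8, 9, 10, 11}
Step 12: find(4) -> no change; set of 4 is {2, 4}
Step 13: union(10, 0) -> merged; set of 10 now {0, 1, 5, 7, 8, 9, 10, 11}
Step 14: union(10, 7) -> already same set; set of 10 now {0, 1, 5, 7, 8, 9, 10, 11}
Step 15: union(11, 3) -> merged; set of 11 now {0, 1, 3, 5, 7, 8, 9, 10, 11}
Step 16: union(8, 5) -> already same set; set of 8 now {0, 1, 3, 5, 7, 8, 9, 10, 11}
Step 17: union(1, 0) -> already same set; set of 1 now {0, 1, 3, 5, 7, 8, 9, 10, 11}
Step 18: union(5, 0) -> already same set; set of 5 now {0, 1, 3, 5, 7, 8, 9, 10, 11}
Step 19: union(9, 11) -> already same set; set of 9 now {0, 1, 3, 5, 7, 8, 9, 10, 11}
Step 20: find(7) -> no change; set of 7 is {0, 1, 3, 5, 7, 8, 9, 10, 11}
Step 21: union(3, 6) -> merged; set of 3 now {0, 1, 3, 5, 6, 7, 8, 9, 10, 11}
Step 22: union(6, 5) -> already same set; set of 6 now {0, 1, 3, 5, 6, 7, 8, 9, 10, 11}
Step 23: find(10) -> no change; set of 10 is {0, 1, 3, 5, 6, 7, 8, 9, 10, 11}
Step 24: union(9, 10) -> already same set; set of 9 now {0, 1, 3, 5, 6, 7, 8, 9, 10, 11}
Set of 3: {0, 1, 3, 5, 6, 7, 8, 9, 10, 11}; 10 is a member.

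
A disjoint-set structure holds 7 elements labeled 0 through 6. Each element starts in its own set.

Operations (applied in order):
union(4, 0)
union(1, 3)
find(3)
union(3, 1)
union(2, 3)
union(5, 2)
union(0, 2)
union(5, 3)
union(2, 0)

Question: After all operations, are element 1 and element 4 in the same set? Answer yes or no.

Answer: yes

Derivation:
Step 1: union(4, 0) -> merged; set of 4 now {0, 4}
Step 2: union(1, 3) -> merged; set of 1 now {1, 3}
Step 3: find(3) -> no change; set of 3 is {1, 3}
Step 4: union(3, 1) -> already same set; set of 3 now {1, 3}
Step 5: union(2, 3) -> merged; set of 2 now {1, 2, 3}
Step 6: union(5, 2) -> merged; set of 5 now {1, 2, 3, 5}
Step 7: union(0, 2) -> merged; set of 0 now {0, 1, 2, 3, 4, 5}
Step 8: union(5, 3) -> already same set; set of 5 now {0, 1, 2, 3, 4, 5}
Step 9: union(2, 0) -> already same set; set of 2 now {0, 1, 2, 3, 4, 5}
Set of 1: {0, 1, 2, 3, 4, 5}; 4 is a member.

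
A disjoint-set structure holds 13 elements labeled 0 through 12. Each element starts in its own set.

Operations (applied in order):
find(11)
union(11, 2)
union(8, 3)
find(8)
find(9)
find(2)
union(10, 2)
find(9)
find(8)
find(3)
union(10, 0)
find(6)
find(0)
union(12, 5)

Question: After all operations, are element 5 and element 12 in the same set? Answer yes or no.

Step 1: find(11) -> no change; set of 11 is {11}
Step 2: union(11, 2) -> merged; set of 11 now {2, 11}
Step 3: union(8, 3) -> merged; set of 8 now {3, 8}
Step 4: find(8) -> no change; set of 8 is {3, 8}
Step 5: find(9) -> no change; set of 9 is {9}
Step 6: find(2) -> no change; set of 2 is {2, 11}
Step 7: union(10, 2) -> merged; set of 10 now {2, 10, 11}
Step 8: find(9) -> no change; set of 9 is {9}
Step 9: find(8) -> no change; set of 8 is {3, 8}
Step 10: find(3) -> no change; set of 3 is {3, 8}
Step 11: union(10, 0) -> merged; set of 10 now {0, 2, 10, 11}
Step 12: find(6) -> no change; set of 6 is {6}
Step 13: find(0) -> no change; set of 0 is {0, 2, 10, 11}
Step 14: union(12, 5) -> merged; set of 12 now {5, 12}
Set of 5: {5, 12}; 12 is a member.

Answer: yes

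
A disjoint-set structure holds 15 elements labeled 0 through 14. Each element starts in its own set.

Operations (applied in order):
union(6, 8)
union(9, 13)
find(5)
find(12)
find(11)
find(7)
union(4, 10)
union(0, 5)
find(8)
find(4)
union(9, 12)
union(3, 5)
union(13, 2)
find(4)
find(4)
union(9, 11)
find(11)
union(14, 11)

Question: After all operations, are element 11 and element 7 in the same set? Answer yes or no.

Answer: no

Derivation:
Step 1: union(6, 8) -> merged; set of 6 now {6, 8}
Step 2: union(9, 13) -> merged; set of 9 now {9, 13}
Step 3: find(5) -> no change; set of 5 is {5}
Step 4: find(12) -> no change; set of 12 is {12}
Step 5: find(11) -> no change; set of 11 is {11}
Step 6: find(7) -> no change; set of 7 is {7}
Step 7: union(4, 10) -> merged; set of 4 now {4, 10}
Step 8: union(0, 5) -> merged; set of 0 now {0, 5}
Step 9: find(8) -> no change; set of 8 is {6, 8}
Step 10: find(4) -> no change; set of 4 is {4, 10}
Step 11: union(9, 12) -> merged; set of 9 now {9, 12, 13}
Step 12: union(3, 5) -> merged; set of 3 now {0, 3, 5}
Step 13: union(13, 2) -> merged; set of 13 now {2, 9, 12, 13}
Step 14: find(4) -> no change; set of 4 is {4, 10}
Step 15: find(4) -> no change; set of 4 is {4, 10}
Step 16: union(9, 11) -> merged; set of 9 now {2, 9, 11, 12, 13}
Step 17: find(11) -> no change; set of 11 is {2, 9, 11, 12, 13}
Step 18: union(14, 11) -> merged; set of 14 now {2, 9, 11, 12, 13, 14}
Set of 11: {2, 9, 11, 12, 13, 14}; 7 is not a member.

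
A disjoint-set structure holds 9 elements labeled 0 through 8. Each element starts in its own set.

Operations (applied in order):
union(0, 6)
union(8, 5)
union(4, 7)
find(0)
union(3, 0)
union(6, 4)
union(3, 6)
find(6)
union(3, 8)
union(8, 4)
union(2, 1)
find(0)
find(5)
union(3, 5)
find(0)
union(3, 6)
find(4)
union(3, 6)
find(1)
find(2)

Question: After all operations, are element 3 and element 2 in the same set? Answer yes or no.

Step 1: union(0, 6) -> merged; set of 0 now {0, 6}
Step 2: union(8, 5) -> merged; set of 8 now {5, 8}
Step 3: union(4, 7) -> merged; set of 4 now {4, 7}
Step 4: find(0) -> no change; set of 0 is {0, 6}
Step 5: union(3, 0) -> merged; set of 3 now {0, 3, 6}
Step 6: union(6, 4) -> merged; set of 6 now {0, 3, 4, 6, 7}
Step 7: union(3, 6) -> already same set; set of 3 now {0, 3, 4, 6, 7}
Step 8: find(6) -> no change; set of 6 is {0, 3, 4, 6, 7}
Step 9: union(3, 8) -> merged; set of 3 now {0, 3, 4, 5, 6, 7, 8}
Step 10: union(8, 4) -> already same set; set of 8 now {0, 3, 4, 5, 6, 7, 8}
Step 11: union(2, 1) -> merged; set of 2 now {1, 2}
Step 12: find(0) -> no change; set of 0 is {0, 3, 4, 5, 6, 7, 8}
Step 13: find(5) -> no change; set of 5 is {0, 3, 4, 5, 6, 7, 8}
Step 14: union(3, 5) -> already same set; set of 3 now {0, 3, 4, 5, 6, 7, 8}
Step 15: find(0) -> no change; set of 0 is {0, 3, 4, 5, 6, 7, 8}
Step 16: union(3, 6) -> already same set; set of 3 now {0, 3, 4, 5, 6, 7, 8}
Step 17: find(4) -> no change; set of 4 is {0, 3, 4, 5, 6, 7, 8}
Step 18: union(3, 6) -> already same set; set of 3 now {0, 3, 4, 5, 6, 7, 8}
Step 19: find(1) -> no change; set of 1 is {1, 2}
Step 20: find(2) -> no change; set of 2 is {1, 2}
Set of 3: {0, 3, 4, 5, 6, 7, 8}; 2 is not a member.

Answer: no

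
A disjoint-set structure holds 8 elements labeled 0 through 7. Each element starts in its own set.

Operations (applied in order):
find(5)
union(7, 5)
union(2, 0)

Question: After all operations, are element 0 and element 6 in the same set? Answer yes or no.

Answer: no

Derivation:
Step 1: find(5) -> no change; set of 5 is {5}
Step 2: union(7, 5) -> merged; set of 7 now {5, 7}
Step 3: union(2, 0) -> merged; set of 2 now {0, 2}
Set of 0: {0, 2}; 6 is not a member.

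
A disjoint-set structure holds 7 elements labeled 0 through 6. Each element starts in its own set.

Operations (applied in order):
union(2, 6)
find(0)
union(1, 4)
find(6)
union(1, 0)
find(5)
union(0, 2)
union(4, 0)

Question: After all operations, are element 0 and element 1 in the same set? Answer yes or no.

Step 1: union(2, 6) -> merged; set of 2 now {2, 6}
Step 2: find(0) -> no change; set of 0 is {0}
Step 3: union(1, 4) -> merged; set of 1 now {1, 4}
Step 4: find(6) -> no change; set of 6 is {2, 6}
Step 5: union(1, 0) -> merged; set of 1 now {0, 1, 4}
Step 6: find(5) -> no change; set of 5 is {5}
Step 7: union(0, 2) -> merged; set of 0 now {0, 1, 2, 4, 6}
Step 8: union(4, 0) -> already same set; set of 4 now {0, 1, 2, 4, 6}
Set of 0: {0, 1, 2, 4, 6}; 1 is a member.

Answer: yes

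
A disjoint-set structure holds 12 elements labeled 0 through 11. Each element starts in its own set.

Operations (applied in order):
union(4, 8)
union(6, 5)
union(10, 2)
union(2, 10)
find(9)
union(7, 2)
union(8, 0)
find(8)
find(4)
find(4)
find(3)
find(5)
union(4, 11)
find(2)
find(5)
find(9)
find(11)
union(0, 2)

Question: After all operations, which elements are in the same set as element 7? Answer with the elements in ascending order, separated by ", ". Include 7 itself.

Answer: 0, 2, 4, 7, 8, 10, 11

Derivation:
Step 1: union(4, 8) -> merged; set of 4 now {4, 8}
Step 2: union(6, 5) -> merged; set of 6 now {5, 6}
Step 3: union(10, 2) -> merged; set of 10 now {2, 10}
Step 4: union(2, 10) -> already same set; set of 2 now {2, 10}
Step 5: find(9) -> no change; set of 9 is {9}
Step 6: union(7, 2) -> merged; set of 7 now {2, 7, 10}
Step 7: union(8, 0) -> merged; set of 8 now {0, 4, 8}
Step 8: find(8) -> no change; set of 8 is {0, 4, 8}
Step 9: find(4) -> no change; set of 4 is {0, 4, 8}
Step 10: find(4) -> no change; set of 4 is {0, 4, 8}
Step 11: find(3) -> no change; set of 3 is {3}
Step 12: find(5) -> no change; set of 5 is {5, 6}
Step 13: union(4, 11) -> merged; set of 4 now {0, 4, 8, 11}
Step 14: find(2) -> no change; set of 2 is {2, 7, 10}
Step 15: find(5) -> no change; set of 5 is {5, 6}
Step 16: find(9) -> no change; set of 9 is {9}
Step 17: find(11) -> no change; set of 11 is {0, 4, 8, 11}
Step 18: union(0, 2) -> merged; set of 0 now {0, 2, 4, 7, 8, 10, 11}
Component of 7: {0, 2, 4, 7, 8, 10, 11}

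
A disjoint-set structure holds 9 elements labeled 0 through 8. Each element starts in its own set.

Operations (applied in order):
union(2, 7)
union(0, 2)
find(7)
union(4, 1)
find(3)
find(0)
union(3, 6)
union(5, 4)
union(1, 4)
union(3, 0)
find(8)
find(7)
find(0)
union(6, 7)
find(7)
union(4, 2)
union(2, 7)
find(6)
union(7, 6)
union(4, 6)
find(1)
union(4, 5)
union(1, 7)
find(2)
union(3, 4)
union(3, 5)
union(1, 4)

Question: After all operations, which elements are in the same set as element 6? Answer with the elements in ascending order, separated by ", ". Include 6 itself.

Step 1: union(2, 7) -> merged; set of 2 now {2, 7}
Step 2: union(0, 2) -> merged; set of 0 now {0, 2, 7}
Step 3: find(7) -> no change; set of 7 is {0, 2, 7}
Step 4: union(4, 1) -> merged; set of 4 now {1, 4}
Step 5: find(3) -> no change; set of 3 is {3}
Step 6: find(0) -> no change; set of 0 is {0, 2, 7}
Step 7: union(3, 6) -> merged; set of 3 now {3, 6}
Step 8: union(5, 4) -> merged; set of 5 now {1, 4, 5}
Step 9: union(1, 4) -> already same set; set of 1 now {1, 4, 5}
Step 10: union(3, 0) -> merged; set of 3 now {0, 2, 3, 6, 7}
Step 11: find(8) -> no change; set of 8 is {8}
Step 12: find(7) -> no change; set of 7 is {0, 2, 3, 6, 7}
Step 13: find(0) -> no change; set of 0 is {0, 2, 3, 6, 7}
Step 14: union(6, 7) -> already same set; set of 6 now {0, 2, 3, 6, 7}
Step 15: find(7) -> no change; set of 7 is {0, 2, 3, 6, 7}
Step 16: union(4, 2) -> merged; set of 4 now {0, 1, 2, 3, 4, 5, 6, 7}
Step 17: union(2, 7) -> already same set; set of 2 now {0, 1, 2, 3, 4, 5, 6, 7}
Step 18: find(6) -> no change; set of 6 is {0, 1, 2, 3, 4, 5, 6, 7}
Step 19: union(7, 6) -> already same set; set of 7 now {0, 1, 2, 3, 4, 5, 6, 7}
Step 20: union(4, 6) -> already same set; set of 4 now {0, 1, 2, 3, 4, 5, 6, 7}
Step 21: find(1) -> no change; set of 1 is {0, 1, 2, 3, 4, 5, 6, 7}
Step 22: union(4, 5) -> already same set; set of 4 now {0, 1, 2, 3, 4, 5, 6, 7}
Step 23: union(1, 7) -> already same set; set of 1 now {0, 1, 2, 3, 4, 5, 6, 7}
Step 24: find(2) -> no change; set of 2 is {0, 1, 2, 3, 4, 5, 6, 7}
Step 25: union(3, 4) -> already same set; set of 3 now {0, 1, 2, 3, 4, 5, 6, 7}
Step 26: union(3, 5) -> already same set; set of 3 now {0, 1, 2, 3, 4, 5, 6, 7}
Step 27: union(1, 4) -> already same set; set of 1 now {0, 1, 2, 3, 4, 5, 6, 7}
Component of 6: {0, 1, 2, 3, 4, 5, 6, 7}

Answer: 0, 1, 2, 3, 4, 5, 6, 7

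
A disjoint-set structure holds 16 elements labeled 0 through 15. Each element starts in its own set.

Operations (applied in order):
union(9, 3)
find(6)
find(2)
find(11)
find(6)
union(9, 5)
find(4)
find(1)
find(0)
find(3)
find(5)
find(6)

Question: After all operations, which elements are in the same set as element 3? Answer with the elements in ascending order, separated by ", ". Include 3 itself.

Step 1: union(9, 3) -> merged; set of 9 now {3, 9}
Step 2: find(6) -> no change; set of 6 is {6}
Step 3: find(2) -> no change; set of 2 is {2}
Step 4: find(11) -> no change; set of 11 is {11}
Step 5: find(6) -> no change; set of 6 is {6}
Step 6: union(9, 5) -> merged; set of 9 now {3, 5, 9}
Step 7: find(4) -> no change; set of 4 is {4}
Step 8: find(1) -> no change; set of 1 is {1}
Step 9: find(0) -> no change; set of 0 is {0}
Step 10: find(3) -> no change; set of 3 is {3, 5, 9}
Step 11: find(5) -> no change; set of 5 is {3, 5, 9}
Step 12: find(6) -> no change; set of 6 is {6}
Component of 3: {3, 5, 9}

Answer: 3, 5, 9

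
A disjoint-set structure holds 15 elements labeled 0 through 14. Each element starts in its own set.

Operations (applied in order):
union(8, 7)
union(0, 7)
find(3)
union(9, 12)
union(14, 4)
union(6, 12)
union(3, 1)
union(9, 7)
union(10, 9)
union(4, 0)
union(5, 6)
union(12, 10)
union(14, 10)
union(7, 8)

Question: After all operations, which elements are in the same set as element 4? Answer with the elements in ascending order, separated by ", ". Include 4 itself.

Answer: 0, 4, 5, 6, 7, 8, 9, 10, 12, 14

Derivation:
Step 1: union(8, 7) -> merged; set of 8 now {7, 8}
Step 2: union(0, 7) -> merged; set of 0 now {0, 7, 8}
Step 3: find(3) -> no change; set of 3 is {3}
Step 4: union(9, 12) -> merged; set of 9 now {9, 12}
Step 5: union(14, 4) -> merged; set of 14 now {4, 14}
Step 6: union(6, 12) -> merged; set of 6 now {6, 9, 12}
Step 7: union(3, 1) -> merged; set of 3 now {1, 3}
Step 8: union(9, 7) -> merged; set of 9 now {0, 6, 7, 8, 9, 12}
Step 9: union(10, 9) -> merged; set of 10 now {0, 6, 7, 8, 9, 10, 12}
Step 10: union(4, 0) -> merged; set of 4 now {0, 4, 6, 7, 8, 9, 10, 12, 14}
Step 11: union(5, 6) -> merged; set of 5 now {0, 4, 5, 6, 7, 8, 9, 10, 12, 14}
Step 12: union(12, 10) -> already same set; set of 12 now {0, 4, 5, 6, 7, 8, 9, 10, 12, 14}
Step 13: union(14, 10) -> already same set; set of 14 now {0, 4, 5, 6, 7, 8, 9, 10, 12, 14}
Step 14: union(7, 8) -> already same set; set of 7 now {0, 4, 5, 6, 7, 8, 9, 10, 12, 14}
Component of 4: {0, 4, 5, 6, 7, 8, 9, 10, 12, 14}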